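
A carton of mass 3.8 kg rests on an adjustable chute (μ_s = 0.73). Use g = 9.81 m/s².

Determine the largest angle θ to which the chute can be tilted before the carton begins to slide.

θ_max ≈ 36.1°

At the slip threshold, m g sin θ = μ_s · m g cos θ, so tan θ = μ_s.
θ_max = arctan(0.73) = 36.1°.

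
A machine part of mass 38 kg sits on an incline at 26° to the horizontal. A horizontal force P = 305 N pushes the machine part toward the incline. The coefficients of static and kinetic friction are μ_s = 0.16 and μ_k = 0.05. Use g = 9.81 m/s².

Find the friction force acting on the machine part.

f ≈ 23.4 N (down the incline)

Resolve perpendicular to the incline: N = m g cos θ + P sin θ = 38×9.81×cos 26° + 305×sin 26° = 468.8 N.
Along the incline, the net driving force (taking up-slope positive) is P cos θ − m g sin θ = 274.1 − 163.4 = 110.7 N, so equilibrium requires friction f = -110.7 N (down-slope).
Maximum static friction: μ_s N = 0.16 × 468.8 = 75 N.
|f_req| = 110.7 > 75 N → the machine part slides up the incline; f = μ_k N = 0.05 × 468.8 = 23.4 N.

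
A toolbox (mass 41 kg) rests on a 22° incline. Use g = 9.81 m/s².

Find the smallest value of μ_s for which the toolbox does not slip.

At the slip threshold m g sin θ = μ_s m g cos θ, so μ_s,min = tan θ.
μ_s,min = tan 22° = 0.404.

μ_s,min ≈ 0.404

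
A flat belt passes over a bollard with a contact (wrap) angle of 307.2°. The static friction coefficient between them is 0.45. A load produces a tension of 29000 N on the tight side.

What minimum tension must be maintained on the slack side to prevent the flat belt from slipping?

T_min ≈ 2600 N

Capstan equation at impending slip: T_tight/T_slack = e^{μβ}.
β = 307.2° = 5.362 rad; e^{μβ} = e^{0.45×5.362} = 11.16.
T_slack = T_tight / e^{μβ} = 29000 / 11.16 = 2600 N.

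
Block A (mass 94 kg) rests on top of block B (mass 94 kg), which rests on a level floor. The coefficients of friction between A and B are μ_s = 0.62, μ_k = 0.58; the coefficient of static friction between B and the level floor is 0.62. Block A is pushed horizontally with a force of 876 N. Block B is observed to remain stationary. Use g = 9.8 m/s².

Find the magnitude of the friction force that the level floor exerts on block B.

f ≈ 534 N

The normal force B exerts on A is simply A's weight, N₁ = 921.2 N.
So the A–B interface can sustain at most μ_s N₁ = 571.1 N of static friction.
P = 876 N exceeds that limit, so A slips over B and the interface friction becomes kinetic: f₁ = μ_k N₁ = 0.58×921.2 = 534 N.
B experiences an equal 534 N forward from A (third law). B is in equilibrium, so the floor supplies f₂ = 534 N of static friction (limit μ_s(m_A+m_B)g = 1142 N, not exceeded).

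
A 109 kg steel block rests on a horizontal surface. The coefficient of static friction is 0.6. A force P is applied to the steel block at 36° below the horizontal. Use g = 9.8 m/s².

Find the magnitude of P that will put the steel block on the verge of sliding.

N = m g + P sin α (the push presses the steel block into the horizontal surface).
At impending slip, P cos α = μ_s N = μ_s (m g + P sin α).
Solving: P (cos α − μ_s sin α) = μ_s m g → P = 0.6×1070/(cos 36° − 0.6 sin 36°) = 641/0.4563 = 1400 N.

P ≈ 1400 N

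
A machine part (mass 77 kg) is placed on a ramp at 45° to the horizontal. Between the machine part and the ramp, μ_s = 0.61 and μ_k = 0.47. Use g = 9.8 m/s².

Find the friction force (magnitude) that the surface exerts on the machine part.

f ≈ 251 N (up the incline)

The normal reaction is N = m g cos θ = 533.6 N.
Along the slope the weight component is m g sin θ = 533.6 N; friction must supply exactly this, acting up-slope.
Static friction can supply at most μ_s N = 325.5 N.
|533.6| exceeds 325.5 N, so the machine part slips down-slope; friction is kinetic, f = μ_k N = 0.47×533.6 = 251 N.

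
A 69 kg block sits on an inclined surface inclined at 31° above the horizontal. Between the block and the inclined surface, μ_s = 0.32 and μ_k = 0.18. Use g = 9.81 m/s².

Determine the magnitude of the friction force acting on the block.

f ≈ 104 N (up the incline)

Perpendicular to the surface, N = m g cos θ = 69·9.81·cos 31° = 580.2 N.
For equilibrium along the incline, friction must balance the weight component: f = m g sin θ = 348.6 N up the slope.
Maximum static friction available: μ_s N = 0.32 × 580.2 = 185.7 N.
|348.6| exceeds 185.7 N, so the block slips down-slope; friction is kinetic, f = μ_k N = 0.18×580.2 = 104 N.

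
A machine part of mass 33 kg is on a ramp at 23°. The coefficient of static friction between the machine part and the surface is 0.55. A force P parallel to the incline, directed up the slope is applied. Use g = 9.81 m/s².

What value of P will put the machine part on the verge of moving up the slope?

At impending motion up the slope, friction acts down-slope at its limit: f = μ_s N.
P is parallel to the surface, so N = m g cos θ = 298 N.
Along the incline: P = m g sin θ + μ_s N = 126 + 0.55×298 = 290 N.

P ≈ 290 N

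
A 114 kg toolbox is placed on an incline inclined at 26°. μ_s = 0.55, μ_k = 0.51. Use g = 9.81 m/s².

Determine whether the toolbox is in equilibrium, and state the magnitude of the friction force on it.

N = m g cos θ = 1010 N.
Down-slope weight component: m g sin θ = 490 N.
μ_s N = 553 N.
490 ≤ 553 N, so it stays put; friction = 490 N.

f ≈ 490 N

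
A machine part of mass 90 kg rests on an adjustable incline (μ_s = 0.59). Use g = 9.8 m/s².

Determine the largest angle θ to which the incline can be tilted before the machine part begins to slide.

At the slip threshold, m g sin θ = μ_s · m g cos θ, so tan θ = μ_s.
θ_max = arctan(0.59) = 30.5°.

θ_max ≈ 30.5°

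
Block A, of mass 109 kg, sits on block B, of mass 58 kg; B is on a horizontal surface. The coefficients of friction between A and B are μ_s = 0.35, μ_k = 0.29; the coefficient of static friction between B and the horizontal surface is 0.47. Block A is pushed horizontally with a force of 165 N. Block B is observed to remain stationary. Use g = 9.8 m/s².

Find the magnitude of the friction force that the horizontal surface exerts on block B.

Normal force at the A–B interface: N₁ = m_A g = 1068 N.
Maximum static friction on A from B: μ_s N₁ = 0.35×1068 = 373.9 N.
Since P = 165 N ≤ 373.9 N, A does not slip on B; friction on A equals P = 165 N.
B experiences an equal 165 N forward from A (third law). B is in equilibrium, so the floor supplies f₂ = 165 N of static friction (limit μ_s(m_A+m_B)g = 769.2 N, not exceeded).

f ≈ 165 N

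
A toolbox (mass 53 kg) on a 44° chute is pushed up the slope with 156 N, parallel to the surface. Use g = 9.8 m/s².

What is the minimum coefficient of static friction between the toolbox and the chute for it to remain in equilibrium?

N = m g cos θ = 373.6 N.
Friction must make up the shortfall along the incline: f = m g sin θ − P = 360.8 − 156 = 204.8 N.
At the threshold f = μ_s N, so μ_s,min = 204.8/373.6 = 0.548.

μ_s,min ≈ 0.548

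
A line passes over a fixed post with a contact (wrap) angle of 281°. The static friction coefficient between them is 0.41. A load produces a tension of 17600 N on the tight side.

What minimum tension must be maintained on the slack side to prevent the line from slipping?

Capstan equation at impending slip: T_tight/T_slack = e^{μβ}.
β = 281° = 4.904 rad; e^{μβ} = e^{0.41×4.904} = 7.469.
T_slack = T_tight / e^{μβ} = 17600 / 7.469 = 2360 N.

T_min ≈ 2360 N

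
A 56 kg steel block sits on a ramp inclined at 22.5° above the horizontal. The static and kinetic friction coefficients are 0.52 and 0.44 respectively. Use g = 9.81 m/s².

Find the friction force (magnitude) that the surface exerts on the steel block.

f ≈ 210 N (up the incline)

Normal force: N = m g cos θ = 56 × 9.81 × cos 22.5° = 507.5 N.
For equilibrium along the incline, friction must balance the weight component: f = m g sin θ = 210.2 N up the slope.
Static friction can supply at most μ_s N = 263.9 N.
Since |210.2| ≤ 263.9 N, static friction is sufficient; f equals the required value, not μ_s N.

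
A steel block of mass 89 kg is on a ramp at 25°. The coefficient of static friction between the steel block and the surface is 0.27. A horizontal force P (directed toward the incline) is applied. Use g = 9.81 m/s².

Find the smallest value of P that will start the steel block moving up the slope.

P ≈ 735 N

At impending motion up the slope, friction acts down-slope at its limit: f = μ_s N.
Perpendicular to the incline: N = m g cos θ + P sin θ.
Along the incline: P cos θ = m g sin θ + μ_s N = m g sin θ + μ_s (m g cos θ + P sin θ).
Solving, P (cos θ − μ_s sin θ) = m g (sin θ + μ_s cos θ), so P = 89×9.81×(sin 25° + 0.27 cos 25°)/(cos 25° − 0.27 sin 25°) = 873×0.6673/0.7922 = 735 N.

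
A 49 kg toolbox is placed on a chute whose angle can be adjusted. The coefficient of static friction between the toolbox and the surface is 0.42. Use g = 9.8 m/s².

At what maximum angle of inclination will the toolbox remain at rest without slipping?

At the slip threshold, m g sin θ = μ_s · m g cos θ, so tan θ = μ_s.
θ_max = arctan(0.42) = 22.8°.

θ_max ≈ 22.8°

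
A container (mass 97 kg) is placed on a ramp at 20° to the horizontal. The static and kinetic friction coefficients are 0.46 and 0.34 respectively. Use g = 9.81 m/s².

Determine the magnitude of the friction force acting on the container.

f ≈ 325 N (up the incline)

The normal reaction is N = m g cos θ = 894.2 N.
For equilibrium along the incline, friction must balance the weight component: f = m g sin θ = 325.5 N up the slope.
Static friction can supply at most μ_s N = 411.3 N.
Since |325.5| ≤ 411.3 N, the container remains in static equilibrium and friction takes exactly the required value.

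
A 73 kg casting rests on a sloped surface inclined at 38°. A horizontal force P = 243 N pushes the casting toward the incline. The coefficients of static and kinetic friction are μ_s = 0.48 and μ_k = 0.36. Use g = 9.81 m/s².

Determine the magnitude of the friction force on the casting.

Resolve perpendicular to the incline: N = m g cos θ + P sin θ = 73×9.81×cos 38° + 243×sin 38° = 713.9 N.
Along the incline, the net driving force (taking up-slope positive) is P cos θ − m g sin θ = 191.5 − 440.9 = -249.4 N, so equilibrium requires friction f = 249.4 N (up-slope).
The limit of static friction is μ_s N = 342.7 N.
|f_req| = 249.4 ≤ 342.7 N → the casting is in equilibrium; friction equals the required value.

f ≈ 249 N (up the incline)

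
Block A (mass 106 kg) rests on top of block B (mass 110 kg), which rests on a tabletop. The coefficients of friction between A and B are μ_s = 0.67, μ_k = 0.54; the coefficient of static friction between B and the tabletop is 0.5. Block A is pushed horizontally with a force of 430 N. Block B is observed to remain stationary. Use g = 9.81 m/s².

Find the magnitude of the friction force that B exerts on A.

The normal force B exerts on A is simply A's weight, N₁ = 1040 N.
So the A–B interface can sustain at most μ_s N₁ = 696.7 N of static friction.
Since P = 430 N ≤ 696.7 N, A does not slip on B; friction on A equals P = 430 N.
B experiences an equal 430 N forward from A (third law). B is in equilibrium, so the floor supplies f₂ = 430 N of static friction (limit μ_s(m_A+m_B)g = 1059 N, not exceeded).

f ≈ 430 N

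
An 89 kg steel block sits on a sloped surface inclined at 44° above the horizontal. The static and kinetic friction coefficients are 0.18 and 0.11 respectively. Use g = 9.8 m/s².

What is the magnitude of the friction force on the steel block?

Perpendicular to the surface, N = m g cos θ = 89·9.8·cos 44° = 627.4 N.
For equilibrium along the incline, friction must balance the weight component: f = m g sin θ = 605.9 N up the slope.
The static-friction ceiling is μ_s N = 0.18 × 627.4 = 112.9 N.
|605.9| exceeds 112.9 N, so the steel block slips down-slope; friction is kinetic, f = μ_k N = 0.11×627.4 = 69 N.

f ≈ 69 N (up the incline)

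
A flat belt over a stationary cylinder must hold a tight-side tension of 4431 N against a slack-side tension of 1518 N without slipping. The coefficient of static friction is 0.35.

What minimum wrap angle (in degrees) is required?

β_min ≈ 175°

T₂/T₁ = e^{μβ} → β = ln(T₂/T₁)/μ.
β = ln(4431/1518)/0.35 = 1.071/0.35 = 3.061 rad.
In degrees: β = 3.061 × 180/π = 175°.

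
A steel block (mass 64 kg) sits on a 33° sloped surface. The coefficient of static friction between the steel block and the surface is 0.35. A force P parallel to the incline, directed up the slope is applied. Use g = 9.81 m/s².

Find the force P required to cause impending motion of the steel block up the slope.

At impending motion up the slope, friction acts down-slope at its limit: f = μ_s N.
P is parallel to the surface, so N = m g cos θ = 527 N.
Along the incline: P = m g sin θ + μ_s N = 342 + 0.35×527 = 526 N.

P ≈ 526 N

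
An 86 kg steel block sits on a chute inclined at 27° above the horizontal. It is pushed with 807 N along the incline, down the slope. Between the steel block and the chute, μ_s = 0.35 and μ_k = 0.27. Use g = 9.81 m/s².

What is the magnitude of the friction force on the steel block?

f ≈ 203 N (up the incline)

The normal reaction is N = m g cos θ = 751.7 N.
For equilibrium along the incline the friction force must supply f = m g sin θ + P = 383 + 807 = 1190 N (positive meaning up-slope).
Maximum static friction available: μ_s N = 0.35 × 751.7 = 263.1 N.
|1190| exceeds 263.1 N, so the steel block slips down-slope; friction is kinetic, f = μ_k N = 0.27×751.7 = 203 N.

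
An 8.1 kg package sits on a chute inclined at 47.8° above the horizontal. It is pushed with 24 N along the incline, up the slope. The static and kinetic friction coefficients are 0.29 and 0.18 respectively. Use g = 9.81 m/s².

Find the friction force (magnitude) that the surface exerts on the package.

The normal reaction is N = m g cos θ = 53.38 N.
The friction needed for equilibrium is m g sin θ − P = 58.87 − 24 = 34.87 N, measured positive up-slope.
Static friction can supply at most μ_s N = 15.48 N.
Since |34.87| > 15.48 N, static friction cannot hold it; the package slides down the incline and kinetic friction applies: f = μ_k N = 0.18 × 53.38 = 9.61 N.

f ≈ 9.61 N (up the incline)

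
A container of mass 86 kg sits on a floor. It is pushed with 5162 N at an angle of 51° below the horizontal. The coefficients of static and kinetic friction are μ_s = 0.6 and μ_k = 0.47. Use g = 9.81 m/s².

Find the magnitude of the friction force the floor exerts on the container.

N = m g + P sin α = 843.7 + 5162×sin 51° = 4855 N.
For equilibrium, f = P cos α = 5162×cos 51° = 3249 N.
μ_s N = 0.6 × 4855 = 2913 N.
The required friction exceeds μ_s N, so the container moves and f = μ_k N = 2280 N.

f ≈ 2280 N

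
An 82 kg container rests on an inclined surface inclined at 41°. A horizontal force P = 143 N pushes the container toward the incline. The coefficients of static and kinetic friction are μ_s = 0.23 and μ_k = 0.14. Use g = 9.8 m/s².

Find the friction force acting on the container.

The horizontal push has a component P sin θ into the surface, so N = m g cos θ + P sin θ = 606.5 + 93.82 = 700.3 N.
Parallel to the incline: P cos θ − m g sin θ = 107.9 − 527.2 = -419.3 N; the friction needed to balance this is 419.3 N acting up the slope.
Maximum static friction: μ_s N = 0.23 × 700.3 = 161.1 N.
The required 419.3 N exceeds the static limit, so the container slides down-slope and f = μ_k N = 0.14×700.3 = 98 N.

f ≈ 98 N (up the incline)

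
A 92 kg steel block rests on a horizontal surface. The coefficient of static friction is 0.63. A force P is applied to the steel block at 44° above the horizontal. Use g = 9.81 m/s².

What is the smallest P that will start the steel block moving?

P ≈ 491 N

N = m g − P sin α (the pull lifts the steel block).
At impending slip, P cos α = μ_s N = μ_s (m g − P sin α).
Solving: P (cos α + μ_s sin α) = μ_s m g → P = 0.63×903/(cos 44° + 0.63 sin 44°) = 569/1.157 = 491 N.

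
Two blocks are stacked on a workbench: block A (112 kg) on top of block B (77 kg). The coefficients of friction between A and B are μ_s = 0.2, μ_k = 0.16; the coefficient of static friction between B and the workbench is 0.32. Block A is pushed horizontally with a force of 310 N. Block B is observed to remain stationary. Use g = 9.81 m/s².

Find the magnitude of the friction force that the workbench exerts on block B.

f ≈ 176 N

The normal force B exerts on A is simply A's weight, N₁ = 1099 N.
So the A–B interface can sustain at most μ_s N₁ = 219.7 N of static friction.
Since P = 310 N > 219.7 N, A slides on B; the A–B friction is kinetic: f₁ = μ_k N₁ = 0.16×1099 = 176 N.
By Newton's third law B feels 176 N forward from A. With B stationary, the floor's static friction on B balances it: f₂ = 176 N (well within μ_s(m_A+m_B)g = 593.3 N).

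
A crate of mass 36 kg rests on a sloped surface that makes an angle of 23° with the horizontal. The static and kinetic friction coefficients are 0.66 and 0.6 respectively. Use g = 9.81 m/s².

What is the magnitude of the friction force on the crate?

Normal force: N = m g cos θ = 36 × 9.81 × cos 23° = 325.1 N.
Along the slope the weight component is m g sin θ = 138 N; friction must supply exactly this, acting up-slope.
The static-friction ceiling is μ_s N = 0.66 × 325.1 = 214.6 N.
Since |138| ≤ 214.6 N, static friction is sufficient; f equals the required value, not μ_s N.

f ≈ 138 N (up the incline)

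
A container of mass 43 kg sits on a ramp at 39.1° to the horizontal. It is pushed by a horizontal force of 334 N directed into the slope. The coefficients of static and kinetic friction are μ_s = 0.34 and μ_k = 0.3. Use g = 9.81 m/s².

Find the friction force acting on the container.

Resolve perpendicular to the incline: N = m g cos θ + P sin θ = 43×9.81×cos 39.1° + 334×sin 39.1° = 538 N.
Parallel to the incline: P cos θ − m g sin θ = 259.2 − 266 = -6.838 N; the friction needed to balance this is 6.838 N acting up the slope.
Maximum static friction: μ_s N = 0.34 × 538 = 182.9 N.
Since 6.838 N is within the 182.9 N limit, the container stays put and friction is exactly 6.84 N.

f ≈ 6.84 N (up the incline)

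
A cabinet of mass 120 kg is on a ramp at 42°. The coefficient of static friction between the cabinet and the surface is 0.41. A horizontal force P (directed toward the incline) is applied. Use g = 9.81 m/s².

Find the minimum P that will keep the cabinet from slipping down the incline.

P_min ≈ 422 N

The cabinet tends to slide down (tan θ > μ_s), so at the point of impending slip friction acts up-slope at its limit: f = μ_s N.
Perpendicular to the incline: N = m g cos θ + P sin θ.
Along the incline: P cos θ + μ_s N = m g sin θ, i.e. P cos θ + μ_s (m g cos θ + P sin θ) = m g sin θ.
Solving, P (cos θ + μ_s sin θ) = m g (sin θ − μ_s cos θ), so P = 1180×0.3644/1.017 = 422 N.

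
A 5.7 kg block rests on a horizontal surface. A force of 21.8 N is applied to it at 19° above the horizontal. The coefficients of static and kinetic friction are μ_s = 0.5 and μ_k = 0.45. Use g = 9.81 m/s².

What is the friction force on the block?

The vertical component of P reduces the normal force: N = m g − P sin α = 55.92 − 7.097 = 48.82 N.
Horizontally, friction must balance P cos α = 20.61 N.
μ_s N = 0.5 × 48.82 = 24.41 N.
Since 20.61 N does not exceed the limit, the block stays at rest and f = 20.6 N.

f ≈ 20.6 N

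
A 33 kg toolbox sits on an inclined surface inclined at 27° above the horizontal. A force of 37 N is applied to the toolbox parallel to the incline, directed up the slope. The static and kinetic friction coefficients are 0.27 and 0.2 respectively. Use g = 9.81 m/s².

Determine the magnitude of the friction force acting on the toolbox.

f ≈ 57.7 N (up the incline)

Normal force: N = m g cos θ = 33 × 9.81 × cos 27° = 288.4 N.
Parallel to the incline, ΣF = 0 gives f = m g sin θ − P = 147 − 37 = 110 N (up-slope positive).
Static friction can supply at most μ_s N = 77.88 N.
Since |110| > 77.88 N, static friction cannot hold it; the toolbox slides down the incline and kinetic friction applies: f = μ_k N = 0.2 × 288.4 = 57.7 N.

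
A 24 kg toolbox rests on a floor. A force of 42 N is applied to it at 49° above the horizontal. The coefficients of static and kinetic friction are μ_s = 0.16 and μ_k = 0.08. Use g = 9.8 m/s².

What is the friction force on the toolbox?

N = m g − P sin α = 235.2 − 42×sin 49° = 203.5 N.
Horizontally, friction must balance P cos α = 27.55 N.
The static-friction limit is μ_s N = 32.56 N.
27.55 ≤ 32.56 N → static; friction equals the required 27.6 N.

f ≈ 27.6 N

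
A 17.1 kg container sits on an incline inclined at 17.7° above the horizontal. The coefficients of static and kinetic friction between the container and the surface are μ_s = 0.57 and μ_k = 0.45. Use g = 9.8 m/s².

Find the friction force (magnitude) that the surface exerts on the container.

f ≈ 50.9 N (up the incline)

The normal reaction is N = m g cos θ = 159.6 N.
Along the slope the weight component is m g sin θ = 50.95 N; friction must supply exactly this, acting up-slope.
Static friction can supply at most μ_s N = 91 N.
Since |50.95| ≤ 91 N, static friction is sufficient; f equals the required value, not μ_s N.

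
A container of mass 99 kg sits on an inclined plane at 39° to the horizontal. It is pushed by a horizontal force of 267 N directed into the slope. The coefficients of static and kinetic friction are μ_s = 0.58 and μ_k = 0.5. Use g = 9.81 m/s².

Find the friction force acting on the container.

Resolve perpendicular to the incline: N = m g cos θ + P sin θ = 99×9.81×cos 39° + 267×sin 39° = 922.8 N.
Parallel to the incline: P cos θ − m g sin θ = 207.5 − 611.2 = -403.7 N; the friction needed to balance this is 403.7 N acting up the slope.
Maximum static friction: μ_s N = 0.58 × 922.8 = 535.2 N.
Since 403.7 N is within the 535.2 N limit, the container stays put and friction is exactly 404 N.

f ≈ 404 N (up the incline)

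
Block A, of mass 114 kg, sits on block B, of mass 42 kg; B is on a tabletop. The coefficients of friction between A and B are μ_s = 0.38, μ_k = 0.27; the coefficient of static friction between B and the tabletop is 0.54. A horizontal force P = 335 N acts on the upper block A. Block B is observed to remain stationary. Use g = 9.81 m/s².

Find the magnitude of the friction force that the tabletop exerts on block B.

Between the blocks, N₁ = m_A g = 1118 N.
So the A–B interface can sustain at most μ_s N₁ = 425 N of static friction.
Since P = 335 N ≤ 425 N, A does not slip on B; friction on A equals P = 335 N.
B experiences an equal 335 N forward from A (third law). B is in equilibrium, so the floor supplies f₂ = 335 N of static friction (limit μ_s(m_A+m_B)g = 826.4 N, not exceeded).

f ≈ 335 N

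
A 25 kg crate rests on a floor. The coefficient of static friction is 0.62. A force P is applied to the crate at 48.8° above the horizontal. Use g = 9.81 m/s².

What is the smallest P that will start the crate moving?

N = m g − P sin α (the pull lifts the crate).
At impending slip, P cos α = μ_s N = μ_s (m g − P sin α).
Solving: P (cos α + μ_s sin α) = μ_s m g → P = 0.62×245/(cos 48.8° + 0.62 sin 48.8°) = 152/1.125 = 135 N.

P ≈ 135 N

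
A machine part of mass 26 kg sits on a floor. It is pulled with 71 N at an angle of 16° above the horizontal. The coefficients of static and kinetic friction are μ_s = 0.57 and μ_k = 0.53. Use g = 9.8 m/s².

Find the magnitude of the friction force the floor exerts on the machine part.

f ≈ 68.2 N

N = m g − P sin α = 254.8 − 71×sin 16° = 235.2 N.
Horizontally, friction must balance P cos α = 68.25 N.
μ_s N = 0.57 × 235.2 = 134.1 N.
68.25 ≤ 134.1 N → static; friction equals the required 68.2 N.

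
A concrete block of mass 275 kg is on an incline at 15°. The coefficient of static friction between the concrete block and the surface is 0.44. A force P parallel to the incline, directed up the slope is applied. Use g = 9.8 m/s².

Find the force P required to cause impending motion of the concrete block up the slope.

P ≈ 1840 N

At impending motion up the slope, friction acts down-slope at its limit: f = μ_s N.
P is parallel to the surface, so N = m g cos θ = 2600 N.
Along the incline: P = m g sin θ + μ_s N = 698 + 0.44×2600 = 1840 N.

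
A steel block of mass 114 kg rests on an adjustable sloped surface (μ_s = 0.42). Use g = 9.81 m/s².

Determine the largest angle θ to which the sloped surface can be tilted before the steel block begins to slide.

θ_max ≈ 22.8°

At the slip threshold, m g sin θ = μ_s · m g cos θ, so tan θ = μ_s.
θ_max = arctan(0.42) = 22.8°.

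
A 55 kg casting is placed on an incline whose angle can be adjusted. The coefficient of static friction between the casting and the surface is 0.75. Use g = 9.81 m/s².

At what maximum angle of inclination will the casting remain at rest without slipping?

At the slip threshold, m g sin θ = μ_s · m g cos θ, so tan θ = μ_s.
θ_max = arctan(0.75) = 36.9°.

θ_max ≈ 36.9°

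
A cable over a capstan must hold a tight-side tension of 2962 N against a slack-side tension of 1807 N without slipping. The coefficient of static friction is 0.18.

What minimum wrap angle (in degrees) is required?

T₂/T₁ = e^{μβ} → β = ln(T₂/T₁)/μ.
β = ln(2962/1807)/0.18 = 0.4942/0.18 = 2.746 rad.
In degrees: β = 2.746 × 180/π = 157°.

β_min ≈ 157°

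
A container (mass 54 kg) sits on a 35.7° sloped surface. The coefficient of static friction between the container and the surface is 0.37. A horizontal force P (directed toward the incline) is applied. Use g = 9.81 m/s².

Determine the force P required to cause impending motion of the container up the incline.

At impending motion up the slope, friction acts down-slope at its limit: f = μ_s N.
Perpendicular to the incline: N = m g cos θ + P sin θ.
Along the incline: P cos θ = m g sin θ + μ_s N = m g sin θ + μ_s (m g cos θ + P sin θ).
Solving, P (cos θ − μ_s sin θ) = m g (sin θ + μ_s cos θ), so P = 54×9.81×(sin 35.7° + 0.37 cos 35.7°)/(cos 35.7° − 0.37 sin 35.7°) = 530×0.884/0.5962 = 786 N.

P ≈ 786 N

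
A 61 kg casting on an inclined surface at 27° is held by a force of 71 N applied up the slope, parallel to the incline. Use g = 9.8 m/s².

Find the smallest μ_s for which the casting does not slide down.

μ_s,min ≈ 0.376

N = m g cos θ = 532.6 N.
Friction must make up the shortfall along the incline: f = m g sin θ − P = 271.4 − 71 = 200.4 N.
At the threshold f = μ_s N, so μ_s,min = 200.4/532.6 = 0.376.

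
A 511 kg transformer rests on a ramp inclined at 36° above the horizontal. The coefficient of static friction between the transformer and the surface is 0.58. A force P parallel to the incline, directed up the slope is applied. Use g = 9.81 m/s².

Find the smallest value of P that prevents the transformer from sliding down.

P_min ≈ 594 N

The transformer tends to slide down (tan θ > μ_s), so at the point of impending slip friction acts up-slope at its limit: f = μ_s N.
P is parallel to the surface, so N = m g cos θ = 4060 N.
Along the incline: P + μ_s N = m g sin θ, so P = 2950 − 0.58×4060 = 594 N.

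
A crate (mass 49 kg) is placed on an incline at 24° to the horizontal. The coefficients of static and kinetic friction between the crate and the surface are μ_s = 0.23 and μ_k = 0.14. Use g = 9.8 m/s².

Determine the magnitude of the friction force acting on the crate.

f ≈ 61.4 N (up the incline)

The normal reaction is N = m g cos θ = 438.7 N.
For equilibrium along the incline, friction must balance the weight component: f = m g sin θ = 195.3 N up the slope.
Static friction can supply at most μ_s N = 100.9 N.
Since |195.3| > 100.9 N, static friction cannot hold it; the crate slides down the incline and kinetic friction applies: f = μ_k N = 0.14 × 438.7 = 61.4 N.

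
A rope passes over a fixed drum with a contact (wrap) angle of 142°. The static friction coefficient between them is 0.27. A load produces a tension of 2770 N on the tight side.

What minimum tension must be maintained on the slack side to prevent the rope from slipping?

Capstan equation at impending slip: T_tight/T_slack = e^{μβ}.
β = 142° = 2.478 rad; e^{μβ} = e^{0.27×2.478} = 1.953.
T_slack = T_tight / e^{μβ} = 2770 / 1.953 = 1420 N.

T_min ≈ 1420 N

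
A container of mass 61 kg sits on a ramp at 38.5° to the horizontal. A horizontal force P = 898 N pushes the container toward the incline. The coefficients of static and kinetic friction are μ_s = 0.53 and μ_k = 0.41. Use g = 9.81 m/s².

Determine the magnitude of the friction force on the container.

Resolve perpendicular to the incline: N = m g cos θ + P sin θ = 61×9.81×cos 38.5° + 898×sin 38.5° = 1027 N.
Along the incline, the net driving force (taking up-slope positive) is P cos θ − m g sin θ = 702.8 − 372.5 = 330.3 N, so equilibrium requires friction f = -330.3 N (down-slope).
Maximum static friction: μ_s N = 0.53 × 1027 = 544.5 N.
Since 330.3 N is within the 544.5 N limit, the container stays put and friction is exactly 330 N.

f ≈ 330 N (down the incline)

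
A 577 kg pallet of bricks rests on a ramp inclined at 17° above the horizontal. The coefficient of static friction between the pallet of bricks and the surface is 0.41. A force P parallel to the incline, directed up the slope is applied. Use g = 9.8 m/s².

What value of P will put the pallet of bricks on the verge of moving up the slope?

At impending motion up the slope, friction acts down-slope at its limit: f = μ_s N.
P is parallel to the surface, so N = m g cos θ = 5410 N.
Along the incline: P = m g sin θ + μ_s N = 1650 + 0.41×5410 = 3870 N.

P ≈ 3870 N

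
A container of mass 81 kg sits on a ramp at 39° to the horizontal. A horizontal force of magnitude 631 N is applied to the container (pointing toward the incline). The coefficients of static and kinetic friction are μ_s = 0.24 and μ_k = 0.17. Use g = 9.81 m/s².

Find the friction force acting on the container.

f ≈ 9.69 N (up the incline)

Normal direction: N = m g cos θ + P sin θ = 1015 N.
Along the incline, the net driving force (taking up-slope positive) is P cos θ − m g sin θ = 490.4 − 500.1 = -9.685 N, so equilibrium requires friction f = 9.685 N (up-slope).
Maximum static friction: μ_s N = 0.24 × 1015 = 243.5 N.
Since 9.685 N is within the 243.5 N limit, the container stays put and friction is exactly 9.69 N.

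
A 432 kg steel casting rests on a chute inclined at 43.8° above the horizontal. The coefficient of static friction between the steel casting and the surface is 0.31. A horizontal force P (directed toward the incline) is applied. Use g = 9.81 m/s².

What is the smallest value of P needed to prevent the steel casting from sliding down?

The steel casting tends to slide down (tan θ > μ_s), so at the point of impending slip friction acts up-slope at its limit: f = μ_s N.
Perpendicular to the incline: N = m g cos θ + P sin θ.
Along the incline: P cos θ + μ_s N = m g sin θ, i.e. P cos θ + μ_s (m g cos θ + P sin θ) = m g sin θ.
Solving, P (cos θ + μ_s sin θ) = m g (sin θ − μ_s cos θ), so P = 4240×0.4684/0.9363 = 2120 N.

P_min ≈ 2120 N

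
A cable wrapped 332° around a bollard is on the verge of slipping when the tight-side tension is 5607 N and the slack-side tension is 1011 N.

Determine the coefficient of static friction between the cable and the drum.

μ ≈ 0.296

T₂/T₁ = e^{μβ} → μ = ln(T₂/T₁)/β.
β = 332° = 5.794 rad.
μ = ln(5607/1011)/5.794 = ln(5.546)/5.794 = 0.296.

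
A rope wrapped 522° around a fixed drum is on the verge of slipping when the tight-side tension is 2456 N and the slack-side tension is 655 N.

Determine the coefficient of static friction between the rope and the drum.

T₂/T₁ = e^{μβ} → μ = ln(T₂/T₁)/β.
β = 522° = 9.111 rad.
μ = ln(2456/655)/9.111 = ln(3.75)/9.111 = 0.145.

μ ≈ 0.145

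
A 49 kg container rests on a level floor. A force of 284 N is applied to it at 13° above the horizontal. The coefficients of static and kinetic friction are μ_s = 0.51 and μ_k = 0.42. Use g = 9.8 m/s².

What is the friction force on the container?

f ≈ 175 N

N = m g − P sin α = 480.2 − 284×sin 13° = 416.3 N.
Horizontally, friction must balance P cos α = 276.7 N.
The static-friction limit is μ_s N = 212.3 N.
The required friction exceeds μ_s N, so the container moves and f = μ_k N = 175 N.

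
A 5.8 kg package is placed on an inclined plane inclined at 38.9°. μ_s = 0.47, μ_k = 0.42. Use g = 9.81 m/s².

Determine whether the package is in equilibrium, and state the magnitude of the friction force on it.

f ≈ 18.6 N

N = m g cos θ = 44.3 N.
Down-slope weight component: m g sin θ = 35.7 N.
μ_s N = 20.8 N.
35.7 > 20.8 N, so it slides; kinetic friction f = μ_k N = 0.42×44.3 = 18.6 N.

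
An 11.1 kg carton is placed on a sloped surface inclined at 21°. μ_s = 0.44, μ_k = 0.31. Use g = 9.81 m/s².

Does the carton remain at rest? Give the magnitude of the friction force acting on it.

N = m g cos θ = 102 N.
Down-slope weight component: m g sin θ = 39 N.
μ_s N = 44.7 N.
39 ≤ 44.7 N, so it stays put; friction = 39 N.

f ≈ 39 N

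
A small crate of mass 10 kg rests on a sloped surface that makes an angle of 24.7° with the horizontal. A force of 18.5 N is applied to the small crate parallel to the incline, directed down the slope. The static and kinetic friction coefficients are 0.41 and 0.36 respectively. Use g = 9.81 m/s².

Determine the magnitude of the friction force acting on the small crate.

f ≈ 32.1 N (up the incline)

Normal force: N = m g cos θ = 10 × 9.81 × cos 24.7° = 89.12 N.
Parallel to the incline, ΣF = 0 gives f = m g sin θ + P = 40.99 + 18.5 = 59.49 N (up-slope positive).
Maximum static friction available: μ_s N = 0.41 × 89.12 = 36.54 N.
|59.49| exceeds 36.54 N, so the small crate slips down-slope; friction is kinetic, f = μ_k N = 0.36×89.12 = 32.1 N.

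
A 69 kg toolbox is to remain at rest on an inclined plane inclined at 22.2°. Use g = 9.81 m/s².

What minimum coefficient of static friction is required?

At the slip threshold m g sin θ = μ_s m g cos θ, so μ_s,min = tan θ.
μ_s,min = tan 22.2° = 0.408.

μ_s,min ≈ 0.408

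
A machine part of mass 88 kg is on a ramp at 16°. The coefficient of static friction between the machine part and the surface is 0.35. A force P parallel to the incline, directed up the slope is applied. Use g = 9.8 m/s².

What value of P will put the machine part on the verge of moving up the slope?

P ≈ 528 N

At impending motion up the slope, friction acts down-slope at its limit: f = μ_s N.
P is parallel to the surface, so N = m g cos θ = 829 N.
Along the incline: P = m g sin θ + μ_s N = 238 + 0.35×829 = 528 N.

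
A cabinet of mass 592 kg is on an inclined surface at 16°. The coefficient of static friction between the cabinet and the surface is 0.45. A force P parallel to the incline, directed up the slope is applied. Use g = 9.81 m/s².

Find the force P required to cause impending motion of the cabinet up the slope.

At impending motion up the slope, friction acts down-slope at its limit: f = μ_s N.
P is parallel to the surface, so N = m g cos θ = 5580 N.
Along the incline: P = m g sin θ + μ_s N = 1600 + 0.45×5580 = 4110 N.

P ≈ 4110 N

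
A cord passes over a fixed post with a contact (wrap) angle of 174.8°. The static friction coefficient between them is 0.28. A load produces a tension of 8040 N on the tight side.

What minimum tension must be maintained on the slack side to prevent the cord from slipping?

T_min ≈ 3420 N

Capstan equation at impending slip: T_tight/T_slack = e^{μβ}.
β = 174.8° = 3.051 rad; e^{μβ} = e^{0.28×3.051} = 2.35.
T_slack = T_tight / e^{μβ} = 8040 / 2.35 = 3420 N.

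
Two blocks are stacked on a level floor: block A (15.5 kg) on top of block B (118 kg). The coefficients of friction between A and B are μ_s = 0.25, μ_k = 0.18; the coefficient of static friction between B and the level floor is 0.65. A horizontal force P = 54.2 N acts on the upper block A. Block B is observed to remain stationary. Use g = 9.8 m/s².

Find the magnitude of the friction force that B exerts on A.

Normal force at the A–B interface: N₁ = m_A g = 151.9 N.
Maximum static friction on A from B: μ_s N₁ = 0.25×151.9 = 37.98 N.
P = 54.2 N exceeds that limit, so A slips over B and the interface friction becomes kinetic: f₁ = μ_k N₁ = 0.18×151.9 = 27.3 N.
By Newton's third law B feels 27.3 N forward from A. With B stationary, the floor's static friction on B balances it: f₂ = 27.3 N (well within μ_s(m_A+m_B)g = 850.4 N).

f ≈ 27.3 N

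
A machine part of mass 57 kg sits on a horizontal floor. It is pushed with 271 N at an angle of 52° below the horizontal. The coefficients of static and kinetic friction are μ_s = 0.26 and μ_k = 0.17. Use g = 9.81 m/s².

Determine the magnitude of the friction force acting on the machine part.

Vertical equilibrium gives N = m g + P sin α = 772.7 N.
For equilibrium, f = P cos α = 271×cos 52° = 166.8 N.
μ_s N = 0.26 × 772.7 = 200.9 N.
Since 166.8 N does not exceed the limit, the machine part stays at rest and f = 167 N.

f ≈ 167 N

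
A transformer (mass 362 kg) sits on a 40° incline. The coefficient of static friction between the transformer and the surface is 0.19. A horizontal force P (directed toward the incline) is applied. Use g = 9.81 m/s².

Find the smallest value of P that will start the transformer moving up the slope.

P ≈ 4350 N

At impending motion up the slope, friction acts down-slope at its limit: f = μ_s N.
Perpendicular to the incline: N = m g cos θ + P sin θ.
Along the incline: P cos θ = m g sin θ + μ_s N = m g sin θ + μ_s (m g cos θ + P sin θ).
Solving, P (cos θ − μ_s sin θ) = m g (sin θ + μ_s cos θ), so P = 362×9.81×(sin 40° + 0.19 cos 40°)/(cos 40° − 0.19 sin 40°) = 3550×0.7883/0.6439 = 4350 N.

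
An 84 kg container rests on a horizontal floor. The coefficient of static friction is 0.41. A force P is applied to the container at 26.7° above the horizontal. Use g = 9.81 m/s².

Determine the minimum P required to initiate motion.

P ≈ 314 N

N = m g − P sin α (the pull lifts the container).
At impending slip, P cos α = μ_s N = μ_s (m g − P sin α).
Solving: P (cos α + μ_s sin α) = μ_s m g → P = 0.41×824/(cos 26.7° + 0.41 sin 26.7°) = 338/1.078 = 314 N.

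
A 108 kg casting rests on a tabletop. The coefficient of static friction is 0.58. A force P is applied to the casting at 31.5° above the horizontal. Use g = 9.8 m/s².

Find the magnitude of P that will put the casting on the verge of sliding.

P ≈ 531 N

N = m g − P sin α (the pull lifts the casting).
At impending slip, P cos α = μ_s N = μ_s (m g − P sin α).
Solving: P (cos α + μ_s sin α) = μ_s m g → P = 0.58×1060/(cos 31.5° + 0.58 sin 31.5°) = 614/1.156 = 531 N.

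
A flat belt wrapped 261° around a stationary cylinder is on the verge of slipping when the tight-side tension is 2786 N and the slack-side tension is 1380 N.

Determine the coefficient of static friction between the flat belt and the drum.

μ ≈ 0.154

T₂/T₁ = e^{μβ} → μ = ln(T₂/T₁)/β.
β = 261° = 4.555 rad.
μ = ln(2786/1380)/4.555 = ln(2.019)/4.555 = 0.154.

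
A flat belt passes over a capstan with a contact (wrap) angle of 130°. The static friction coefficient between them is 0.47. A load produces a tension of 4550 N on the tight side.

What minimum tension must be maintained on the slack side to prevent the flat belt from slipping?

T_min ≈ 1570 N

Capstan equation at impending slip: T_tight/T_slack = e^{μβ}.
β = 130° = 2.269 rad; e^{μβ} = e^{0.47×2.269} = 2.905.
T_slack = T_tight / e^{μβ} = 4550 / 2.905 = 1570 N.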